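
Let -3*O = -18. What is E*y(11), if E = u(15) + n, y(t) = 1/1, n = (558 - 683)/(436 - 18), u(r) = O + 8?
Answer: 5727/418 ≈ 13.701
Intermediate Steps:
O = 6 (O = -1/3*(-18) = 6)
u(r) = 14 (u(r) = 6 + 8 = 14)
n = -125/418 ≈ -0.29904
y(t) = 1
E = 5727/418 (E = 14 - 125/418 = 5727/418 ≈ 13.701)
E*y(11) = (5727/418)*1 = 5727/418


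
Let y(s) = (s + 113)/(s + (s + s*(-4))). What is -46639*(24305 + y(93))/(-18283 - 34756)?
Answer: 105416359418/4932627 ≈ 21371.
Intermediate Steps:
y(s) = -(113 + s)/(2*s) (y(s) = (113 + s)/(s + (s - 4*s)) = (113 + s)/(s - 3*s) = (113 + s)/((-2*s)) = (113 + s)*(-1/(2*s)) = -(113 + s)/(2*s))
-46639*(24305 + y(93))/(-18283 - 34756) = -46639*(24305 + (½)*(-113 - 1*93)/93)/(-18283 - 34756) = -46639/((-53039/(24305 + (½)*(1/93)*(-113 - 93)))) = -46639/((-53039/(24305 + (½)*(1/93)*(-206)))) = -46639/((-53039/(24305 - 103/93))) = -46639/((-53039/2260262/93)) = -46639/((-53039*93/2260262)) = -46639/(-4932627/2260262) = -46639*(-2260262/4932627) = 105416359418/4932627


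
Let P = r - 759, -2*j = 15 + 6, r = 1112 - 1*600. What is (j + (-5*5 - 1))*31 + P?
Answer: -2757/2 ≈ -1378.5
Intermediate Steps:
r = 512 (r = 1112 - 600 = 512)
j = -21/2 (j = -(15 + 6)/2 = -½*21 = -21/2 ≈ -10.500)
P = -247 (P = 512 - 759 = -247)
(j + (-5*5 - 1))*31 + P = (-21/2 + (-5*5 - 1))*31 - 247 = (-21/2 + (-25 - 1))*31 - 247 = (-21/2 - 26)*31 - 247 = -73/2*31 - 247 = -2263/2 - 247 = -2757/2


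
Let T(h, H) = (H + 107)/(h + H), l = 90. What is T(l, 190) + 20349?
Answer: 5698017/280 ≈ 20350.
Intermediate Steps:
T(h, H) = (107 + H)/(H + h)
T(l, 190) + 20349 = (107 + 190)/(190 + 90) + 20349 = 297/280 + 20349 = 5698017/280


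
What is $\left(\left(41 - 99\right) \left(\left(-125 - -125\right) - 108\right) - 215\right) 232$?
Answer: $1403368$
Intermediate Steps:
$\left(\left(41 - 99\right) \left(\left(-125 - -125\right) - 108\right) - 215\right) 232 = \left(- 58 \left(\left(-125 + 125\right) - 108\right) - 215\right) 232 = \left(- 58 \left(0 - 108\right) - 215\right) 232 = \left(\left(-58\right) \left(-108\right) - 215\right) 232 = \left(6264 - 215\right) 232 = 6049 \cdot 232 = 1403368$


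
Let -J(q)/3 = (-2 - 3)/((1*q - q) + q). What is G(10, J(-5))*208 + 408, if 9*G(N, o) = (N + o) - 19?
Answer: 392/3 ≈ 130.67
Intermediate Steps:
J(q) = 15/q (J(q) = -3*(-2 - 3)/((1*q - q) + q) = -(-15)/((q - q) + q) = -(-15)/(0 + q) = -(-15)/q = 15/q)
G(N, o) = -19/9 + N/9 + o/9 (G(N, o) = ((N + o) - 19)/9 = (-19 + N + o)/9 = -19/9 + N/9 + o/9)
G(10, J(-5))*208 + 408 = (-19/9 + (⅑)*10 + (15/(-5))/9)*208 + 408 = (-19/9 + 10/9 + (15*(-⅕))/9)*208 + 408 = (-19/9 + 10/9 + (⅑)*(-3))*208 + 408 = (-19/9 + 10/9 - ⅓)*208 + 408 = -4/3*208 + 408 = -832/3 + 408 = 392/3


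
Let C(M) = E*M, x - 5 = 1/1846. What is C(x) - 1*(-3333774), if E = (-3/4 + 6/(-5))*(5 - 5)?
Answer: 3333774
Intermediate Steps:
E = 0 (E = (-3*1/4 + 6*(-1/5))*0 = (-3/4 - 6/5)*0 = -39/20*0 = 0)
x = 9231/1846 (x = 5 + 1/1846 = 9231/1846 ≈ 5.0005)
C(M) = 0 (C(M) = 0*M = 0)
C(x) - 1*(-3333774) = 0 - 1*(-3333774) = 0 + 3333774 = 3333774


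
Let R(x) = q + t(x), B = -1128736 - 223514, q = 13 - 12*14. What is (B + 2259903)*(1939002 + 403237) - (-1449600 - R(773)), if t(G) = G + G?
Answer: 2125941706058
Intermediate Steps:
t(G) = 2*G
q = -155 (q = 13 - 168 = -155)
B = -1352250
R(x) = -155 + 2*x
(B + 2259903)*(1939002 + 403237) - (-1449600 - R(773)) = (-1352250 + 2259903)*(1939002 + 403237) - (-1449600 - (-155 + 2*773)) = 907653*2342239 - (-1449600 - (-155 + 1546)) = 2125940255067 - (-1449600 - 1*1391) = 2125940255067 - (-1449600 - 1391) = 2125940255067 - 1*(-1450991) = 2125940255067 + 1450991 = 2125941706058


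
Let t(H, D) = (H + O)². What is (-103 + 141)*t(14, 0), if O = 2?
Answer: 9728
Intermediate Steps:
t(H, D) = (2 + H)² (t(H, D) = (H + 2)² = (2 + H)²)
(-103 + 141)*t(14, 0) = (-103 + 141)*(2 + 14)² = 38*16² = 38*256 = 9728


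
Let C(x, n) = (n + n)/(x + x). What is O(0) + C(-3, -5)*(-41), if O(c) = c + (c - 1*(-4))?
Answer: -193/3 ≈ -64.333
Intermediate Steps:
C(x, n) = n/x (C(x, n) = (2*n)/((2*x)) = (2*n)*(1/(2*x)) = n/x)
O(c) = 4 + 2*c (O(c) = c + (c + 4) = c + (4 + c) = 4 + 2*c)
O(0) + C(-3, -5)*(-41) = (4 + 2*0) - 5/(-3)*(-41) = (4 + 0) - 5*(-⅓)*(-41) = 4 + (5/3)*(-41) = 4 - 205/3 = -193/3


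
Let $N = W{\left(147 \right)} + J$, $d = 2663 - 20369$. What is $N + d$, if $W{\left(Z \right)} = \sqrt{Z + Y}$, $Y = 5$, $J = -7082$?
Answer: $-24788 + 2 \sqrt{38} \approx -24776.0$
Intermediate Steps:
$W{\left(Z \right)} = \sqrt{5 + Z}$ ($W{\left(Z \right)} = \sqrt{Z + 5} = \sqrt{5 + Z}$)
$d = -17706$
$N = -7082 + 2 \sqrt{38}$ ($N = \sqrt{5 + 147} - 7082 = \sqrt{152} - 7082 = 2 \sqrt{38} - 7082 = -7082 + 2 \sqrt{38} \approx -7069.7$)
$N + d = \left(-7082 + 2 \sqrt{38}\right) - 17706 = -24788 + 2 \sqrt{38}$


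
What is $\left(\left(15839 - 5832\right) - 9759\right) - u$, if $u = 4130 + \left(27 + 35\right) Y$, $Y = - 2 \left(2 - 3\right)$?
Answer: $-4006$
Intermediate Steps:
$Y = 2$ ($Y = \left(-2\right) \left(-1\right) = 2$)
$u = 4254$ ($u = 4130 + \left(27 + 35\right) 2 = 4130 + 62 \cdot 2 = 4130 + 124 = 4254$)
$\left(\left(15839 - 5832\right) - 9759\right) - u = \left(\left(15839 - 5832\right) - 9759\right) - 4254 = \left(10007 - 9759\right) - 4254 = 248 - 4254 = -4006$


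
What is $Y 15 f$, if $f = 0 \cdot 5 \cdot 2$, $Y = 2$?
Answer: $0$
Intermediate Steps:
$f = 0$ ($f = 0 \cdot 2 = 0$)
$Y 15 f = 2 \cdot 15 \cdot 0 = 30 \cdot 0 = 0$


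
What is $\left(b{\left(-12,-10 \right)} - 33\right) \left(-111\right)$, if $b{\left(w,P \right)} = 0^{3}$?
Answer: $3663$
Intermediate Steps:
$b{\left(w,P \right)} = 0$
$\left(b{\left(-12,-10 \right)} - 33\right) \left(-111\right) = \left(0 - 33\right) \left(-111\right) = \left(-33\right) \left(-111\right) = 3663$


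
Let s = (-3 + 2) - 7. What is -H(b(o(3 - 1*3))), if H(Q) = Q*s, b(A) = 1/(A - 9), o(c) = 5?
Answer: -2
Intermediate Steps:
s = -8 (s = -1 - 7 = -8)
b(A) = 1/(-9 + A)
H(Q) = -8*Q (H(Q) = Q*(-8) = -8*Q)
-H(b(o(3 - 1*3))) = -(-8)/(-9 + 5) = -(-8)/(-4) = -(-8)*(-1)/4 = -1*2 = -2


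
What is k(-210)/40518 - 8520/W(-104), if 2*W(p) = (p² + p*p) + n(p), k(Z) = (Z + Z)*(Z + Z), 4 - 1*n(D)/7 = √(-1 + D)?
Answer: 251130787640/70405389133 - 7952*I*√105/31277383 ≈ 3.5669 - 0.0026052*I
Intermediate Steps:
n(D) = 28 - 7*√(-1 + D)
k(Z) = 4*Z² (k(Z) = (2*Z)*(2*Z) = 4*Z²)
W(p) = 14 + p² - 7*√(-1 + p)/2 (W(p) = ((p² + p*p) + (28 - 7*√(-1 + p)))/2 = ((p² + p²) + (28 - 7*√(-1 + p)))/2 = (2*p² + (28 - 7*√(-1 + p)))/2 = (28 - 7*√(-1 + p) + 2*p²)/2 = 14 + p² - 7*√(-1 + p)/2)
k(-210)/40518 - 8520/W(-104) = (4*(-210)²)/40518 - 8520/(14 + (-104)² - 7*√(-1 - 104)/2) = (4*44100)*(1/40518) - 8520/(14 + 10816 - 7*I*√105/2) = 176400*(1/40518) - 8520/(14 + 10816 - 7*I*√105/2) = 9800/2251 - 8520/(14 + 10816 - 7*I*√105/2) = 9800/2251 - 8520/(10830 - 7*I*√105/2)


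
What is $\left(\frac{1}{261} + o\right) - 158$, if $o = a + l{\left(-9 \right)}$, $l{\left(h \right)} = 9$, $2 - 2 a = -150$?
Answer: $- \frac{19052}{261} \approx -72.996$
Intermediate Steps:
$a = 76$ ($a = 1 - -75 = 1 + 75 = 76$)
$o = 85$ ($o = 76 + 9 = 85$)
$\left(\frac{1}{261} + o\right) - 158 = \left(\frac{1}{261} + 85\right) - 158 = \frac{22186}{261} - 158 = - \frac{19052}{261}$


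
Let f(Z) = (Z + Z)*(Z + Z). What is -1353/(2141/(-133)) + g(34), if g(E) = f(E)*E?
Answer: 336779405/2141 ≈ 1.5730e+5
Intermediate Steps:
f(Z) = 4*Z**2 (f(Z) = (2*Z)*(2*Z) = 4*Z**2)
g(E) = 4*E**3 (g(E) = (4*E**2)*E = 4*E**3)
-1353/(2141/(-133)) + g(34) = -1353/(2141/(-133)) + 4*34**3 = -1353/(2141*(-1/133)) + 4*39304 = -1353/(-2141/133) + 157216 = -1353*(-133/2141) + 157216 = 179949/2141 + 157216 = 336779405/2141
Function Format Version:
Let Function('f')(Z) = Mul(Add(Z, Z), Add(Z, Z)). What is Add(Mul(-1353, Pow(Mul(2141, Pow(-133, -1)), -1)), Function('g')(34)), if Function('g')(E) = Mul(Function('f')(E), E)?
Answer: Rational(336779405, 2141) ≈ 1.5730e+5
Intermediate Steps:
Function('f')(Z) = Mul(4, Pow(Z, 2)) (Function('f')(Z) = Mul(Mul(2, Z), Mul(2, Z)) = Mul(4, Pow(Z, 2)))
Function('g')(E) = Mul(4, Pow(E, 3)) (Function('g')(E) = Mul(Mul(4, Pow(E, 2)), E) = Mul(4, Pow(E, 3)))
Add(Mul(-1353, Pow(Mul(2141, Pow(-133, -1)), -1)), Function('g')(34)) = Add(Mul(-1353, Pow(Mul(2141, Pow(-133, -1)), -1)), Mul(4, Pow(34, 3))) = Add(Mul(-1353, Pow(Mul(2141, Rational(-1, 133)), -1)), Mul(4, 39304)) = Add(Mul(-1353, Pow(Rational(-2141, 133), -1)), 157216) = Add(Mul(-1353, Rational(-133, 2141)), 157216) = Add(Rational(179949, 2141), 157216) = Rational(336779405, 2141)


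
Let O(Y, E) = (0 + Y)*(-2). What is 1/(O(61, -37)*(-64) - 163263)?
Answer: -1/155455 ≈ -6.4327e-6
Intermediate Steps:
O(Y, E) = -2*Y (O(Y, E) = Y*(-2) = -2*Y)
1/(O(61, -37)*(-64) - 163263) = 1/(-2*61*(-64) - 163263) = 1/(-122*(-64) - 163263) = 1/(7808 - 163263) = 1/(-155455) = -1/155455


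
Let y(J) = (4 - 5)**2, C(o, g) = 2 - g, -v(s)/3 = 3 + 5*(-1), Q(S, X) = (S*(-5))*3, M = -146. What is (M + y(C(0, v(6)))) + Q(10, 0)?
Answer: -295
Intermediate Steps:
Q(S, X) = -15*S (Q(S, X) = -5*S*3 = -15*S)
v(s) = 6 (v(s) = -3*(3 + 5*(-1)) = -3*(3 - 5) = -3*(-2) = 6)
y(J) = 1 (y(J) = (-1)**2 = 1)
(M + y(C(0, v(6)))) + Q(10, 0) = (-146 + 1) - 15*10 = -145 - 150 = -295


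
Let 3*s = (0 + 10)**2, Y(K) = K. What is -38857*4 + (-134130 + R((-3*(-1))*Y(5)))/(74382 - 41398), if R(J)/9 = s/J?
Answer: -2563385631/16492 ≈ -1.5543e+5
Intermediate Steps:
s = 100/3 (s = (0 + 10)**2/3 = (1/3)*10**2 = (1/3)*100 = 100/3 ≈ 33.333)
R(J) = 300/J (R(J) = 9*(100/(3*J)) = 300/J)
-38857*4 + (-134130 + R((-3*(-1))*Y(5)))/(74382 - 41398) = -38857*4 + (-134130 + 300/((-3*(-1)*5)))/(74382 - 41398) = -155428 + (-134130 + 300/((3*5)))/32984 = -155428 + (-134130 + 300/15)*(1/32984) = -155428 + (-134130 + 300*(1/15))*(1/32984) = -155428 + (-134130 + 20)*(1/32984) = -155428 - 134110*1/32984 = -155428 - 67055/16492 = -2563385631/16492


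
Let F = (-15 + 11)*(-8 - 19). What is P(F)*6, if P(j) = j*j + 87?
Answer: 70506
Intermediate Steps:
F = 108 (F = -4*(-27) = 108)
P(j) = 87 + j² (P(j) = j² + 87 = 87 + j²)
P(F)*6 = (87 + 108²)*6 = (87 + 11664)*6 = 11751*6 = 70506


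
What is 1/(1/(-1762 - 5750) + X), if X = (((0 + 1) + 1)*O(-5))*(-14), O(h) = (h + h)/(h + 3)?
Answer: -7512/1051681 ≈ -0.0071428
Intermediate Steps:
O(h) = 2*h/(3 + h) (O(h) = (2*h)/(3 + h) = 2*h/(3 + h))
X = -140 (X = (((0 + 1) + 1)*(2*(-5)/(3 - 5)))*(-14) = ((1 + 1)*(2*(-5)/(-2)))*(-14) = (2*(2*(-5)*(-½)))*(-14) = (2*5)*(-14) = 10*(-14) = -140)
1/(1/(-1762 - 5750) + X) = 1/(1/(-1762 - 5750) - 140) = 1/(1/(-7512) - 140) = 1/(-1/7512 - 140) = 1/(-1051681/7512) = -7512/1051681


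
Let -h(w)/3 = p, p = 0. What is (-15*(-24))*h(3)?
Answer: 0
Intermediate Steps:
h(w) = 0 (h(w) = -3*0 = 0)
(-15*(-24))*h(3) = -15*(-24)*0 = 360*0 = 0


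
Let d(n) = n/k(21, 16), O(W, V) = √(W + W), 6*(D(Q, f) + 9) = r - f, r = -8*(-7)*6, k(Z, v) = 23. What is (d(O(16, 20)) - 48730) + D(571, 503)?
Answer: -292601/6 + 4*√2/23 ≈ -48767.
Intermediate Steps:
r = 336 (r = 56*6 = 336)
D(Q, f) = 47 - f/6 (D(Q, f) = -9 + (336 - f)/6 = -9 + (56 - f/6) = 47 - f/6)
O(W, V) = √2*√W (O(W, V) = √(2*W) = √2*√W)
d(n) = n/23
(d(O(16, 20)) - 48730) + D(571, 503) = ((√2*√16)/23 - 48730) + (47 - ⅙*503) = ((√2*4)/23 - 48730) + (47 - 503/6) = ((4*√2)/23 - 48730) - 221/6 = (4*√2/23 - 48730) - 221/6 = (-48730 + 4*√2/23) - 221/6 = -292601/6 + 4*√2/23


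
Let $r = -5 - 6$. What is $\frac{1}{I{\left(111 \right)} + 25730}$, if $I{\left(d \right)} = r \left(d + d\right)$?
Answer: $\frac{1}{23288} \approx 4.2941 \cdot 10^{-5}$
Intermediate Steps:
$r = -11$ ($r = -5 - 6 = -11$)
$I{\left(d \right)} = - 22 d$ ($I{\left(d \right)} = - 11 \left(d + d\right) = - 11 \cdot 2 d = - 22 d$)
$\frac{1}{I{\left(111 \right)} + 25730} = \frac{1}{\left(-22\right) 111 + 25730} = \frac{1}{-2442 + 25730} = \frac{1}{23288}$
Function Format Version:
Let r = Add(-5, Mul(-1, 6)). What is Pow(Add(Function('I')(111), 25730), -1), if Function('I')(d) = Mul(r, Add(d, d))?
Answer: Rational(1, 23288) ≈ 4.2941e-5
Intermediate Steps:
r = -11 (r = Add(-5, -6) = -11)
Function('I')(d) = Mul(-22, d) (Function('I')(d) = Mul(-11, Add(d, d)) = Mul(-11, Mul(2, d)) = Mul(-22, d))
Pow(Add(Function('I')(111), 25730), -1) = Pow(Add(Mul(-22, 111), 25730), -1) = Pow(Add(-2442, 25730), -1) = Pow(23288, -1) = Rational(1, 23288)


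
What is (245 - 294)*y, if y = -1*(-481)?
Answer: -23569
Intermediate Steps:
y = 481
(245 - 294)*y = (245 - 294)*481 = -49*481 = -23569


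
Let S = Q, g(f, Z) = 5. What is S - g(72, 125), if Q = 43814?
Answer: 43809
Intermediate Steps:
S = 43814
S - g(72, 125) = 43814 - 1*5 = 43814 - 5 = 43809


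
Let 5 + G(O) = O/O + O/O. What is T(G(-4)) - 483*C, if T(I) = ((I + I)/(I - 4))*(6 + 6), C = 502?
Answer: -1697190/7 ≈ -2.4246e+5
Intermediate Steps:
G(O) = -3 (G(O) = -5 + (O/O + O/O) = -5 + (1 + 1) = -5 + 2 = -3)
T(I) = 24*I/(-4 + I) (T(I) = ((2*I)/(-4 + I))*12 = (2*I/(-4 + I))*12 = 24*I/(-4 + I))
T(G(-4)) - 483*C = 24*(-3)/(-4 - 3) - 483*502 = 24*(-3)/(-7) - 242466 = 24*(-3)*(-⅐) - 242466 = 72/7 - 242466 = -1697190/7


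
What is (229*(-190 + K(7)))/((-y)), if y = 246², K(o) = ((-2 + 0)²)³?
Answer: 1603/3362 ≈ 0.47680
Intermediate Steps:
K(o) = 64 (K(o) = ((-2)²)³ = 4³ = 64)
y = 60516
(229*(-190 + K(7)))/((-y)) = (229*(-190 + 64))/((-1*60516)) = (229*(-126))/(-60516) = -28854*(-1/60516) = 1603/3362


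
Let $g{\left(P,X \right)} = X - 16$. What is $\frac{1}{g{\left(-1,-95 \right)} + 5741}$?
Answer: $\frac{1}{5630} \approx 0.00017762$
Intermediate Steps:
$g{\left(P,X \right)} = -16 + X$
$\frac{1}{g{\left(-1,-95 \right)} + 5741} = \frac{1}{\left(-16 - 95\right) + 5741} = \frac{1}{-111 + 5741} = \frac{1}{5630}$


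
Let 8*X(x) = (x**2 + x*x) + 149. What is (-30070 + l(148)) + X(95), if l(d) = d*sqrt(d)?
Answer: -222361/8 + 296*sqrt(37) ≈ -25995.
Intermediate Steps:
l(d) = d**(3/2)
X(x) = 149/8 + x**2/4 (X(x) = ((x**2 + x*x) + 149)/8 = ((x**2 + x**2) + 149)/8 = (2*x**2 + 149)/8 = (149 + 2*x**2)/8 = 149/8 + x**2/4)
(-30070 + l(148)) + X(95) = (-30070 + 148**(3/2)) + (149/8 + (1/4)*95**2) = (-30070 + 296*sqrt(37)) + (149/8 + (1/4)*9025) = (-30070 + 296*sqrt(37)) + (149/8 + 9025/4) = (-30070 + 296*sqrt(37)) + 18199/8 = -222361/8 + 296*sqrt(37)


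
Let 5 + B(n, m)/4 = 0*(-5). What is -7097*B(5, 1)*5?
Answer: 709700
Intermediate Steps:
B(n, m) = -20 (B(n, m) = -20 + 4*(0*(-5)) = -20 + 4*0 = -20 + 0 = -20)
-7097*B(5, 1)*5 = -(-141940)*5 = -7097*(-100) = 709700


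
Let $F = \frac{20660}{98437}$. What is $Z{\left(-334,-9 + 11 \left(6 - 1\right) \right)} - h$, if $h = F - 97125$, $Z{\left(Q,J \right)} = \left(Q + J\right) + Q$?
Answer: $\frac{9499445151}{98437} \approx 96503.0$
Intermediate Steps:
$F = \frac{20660}{98437}$ ($F = 20660 \cdot \frac{1}{98437} = \frac{20660}{98437} \approx 0.20988$)
$Z{\left(Q,J \right)} = J + 2 Q$ ($Z{\left(Q,J \right)} = \left(J + Q\right) + Q = J + 2 Q$)
$h = - \frac{9560672965}{98437}$ ($h = \frac{20660}{98437} - 97125 = - \frac{9560672965}{98437} \approx -97125.0$)
$Z{\left(-334,-9 + 11 \left(6 - 1\right) \right)} - h = \left(\left(-9 + 11 \left(6 - 1\right)\right) + 2 \left(-334\right)\right) - - \frac{9560672965}{98437} = \left(\left(-9 + 11 \cdot 5\right) - 668\right) + \frac{9560672965}{98437} = \left(\left(-9 + 55\right) - 668\right) + \frac{9560672965}{98437} = \left(46 - 668\right) + \frac{9560672965}{98437} = -622 + \frac{9560672965}{98437} = \frac{9499445151}{98437}$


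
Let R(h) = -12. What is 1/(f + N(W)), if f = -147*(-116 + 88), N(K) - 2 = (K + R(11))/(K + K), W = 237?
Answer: 158/650719 ≈ 0.00024281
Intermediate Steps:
N(K) = 2 + (-12 + K)/(2*K) (N(K) = 2 + (K - 12)/(K + K) = 2 + (-12 + K)/((2*K)) = 2 + (-12 + K)*(1/(2*K)) = 2 + (-12 + K)/(2*K))
f = 4116 (f = -147*(-28) = 4116)
1/(f + N(W)) = 1/(4116 + (5/2 - 6/237)) = 1/(4116 + (5/2 - 6*1/237)) = 1/(4116 + (5/2 - 2/79)) = 1/(4116 + 391/158) = 1/(650719/158) = 158/650719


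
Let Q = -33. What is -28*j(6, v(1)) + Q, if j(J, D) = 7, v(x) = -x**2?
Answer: -229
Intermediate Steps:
-28*j(6, v(1)) + Q = -28*7 - 33 = -196 - 33 = -229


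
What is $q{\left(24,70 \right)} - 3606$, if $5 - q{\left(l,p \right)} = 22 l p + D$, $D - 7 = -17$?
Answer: $-40551$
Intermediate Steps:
$D = -10$ ($D = 7 - 17 = -10$)
$q{\left(l,p \right)} = 15 - 22 l p$ ($q{\left(l,p \right)} = 5 - \left(22 l p - 10\right) = 5 - \left(-10 + 22 l p\right) = 15 - 22 l p$)
$q{\left(24,70 \right)} - 3606 = \left(15 - 528 \cdot 70\right) - 3606 = \left(15 - 36960\right) - 3606 = -36945 - 3606 = -40551$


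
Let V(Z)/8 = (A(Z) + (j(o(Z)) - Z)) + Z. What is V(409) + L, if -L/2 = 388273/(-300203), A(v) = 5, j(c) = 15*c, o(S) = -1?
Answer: -23239694/300203 ≈ -77.413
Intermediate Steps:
V(Z) = -80 (V(Z) = 8*((5 + (15*(-1) - Z)) + Z) = 8*((5 + (-15 - Z)) + Z) = 8*((-10 - Z) + Z) = 8*(-10) = -80)
L = 776546/300203 (L = -776546/(-300203) = -776546*(-1)/300203 = -2*(-388273/300203) = 776546/300203 ≈ 2.5867)
V(409) + L = -80 + 776546/300203 = -23239694/300203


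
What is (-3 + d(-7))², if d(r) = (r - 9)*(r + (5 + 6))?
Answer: 4489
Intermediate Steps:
d(r) = (-9 + r)*(11 + r) (d(r) = (-9 + r)*(r + 11) = (-9 + r)*(11 + r))
(-3 + d(-7))² = (-3 + (-99 + (-7)² + 2*(-7)))² = (-3 + (-99 + 49 - 14))² = (-3 - 64)² = (-67)² = 4489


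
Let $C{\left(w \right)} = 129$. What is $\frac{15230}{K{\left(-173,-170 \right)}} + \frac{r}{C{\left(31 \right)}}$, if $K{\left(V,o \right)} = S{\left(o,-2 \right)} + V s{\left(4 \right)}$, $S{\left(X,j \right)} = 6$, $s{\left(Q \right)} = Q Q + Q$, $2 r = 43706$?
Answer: $\frac{36757796}{222783} \approx 164.99$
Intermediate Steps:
$r = 21853$ ($r = \frac{1}{2} \cdot 43706 = 21853$)
$s{\left(Q \right)} = Q + Q^{2}$ ($s{\left(Q \right)} = Q^{2} + Q = Q + Q^{2}$)
$K{\left(V,o \right)} = 6 + 20 V$ ($K{\left(V,o \right)} = 6 + V 4 \left(1 + 4\right) = 6 + V 4 \cdot 5 = 6 + V 20 = 6 + 20 V$)
$\frac{15230}{K{\left(-173,-170 \right)}} + \frac{r}{C{\left(31 \right)}} = \frac{15230}{6 + 20 \left(-173\right)} + \frac{21853}{129} = \frac{15230}{6 - 3460} + 21853 \cdot \frac{1}{129} = \frac{15230}{-3454} + \frac{21853}{129} = 15230 \left(- \frac{1}{3454}\right) + \frac{21853}{129} = - \frac{7615}{1727} + \frac{21853}{129} = \frac{36757796}{222783}$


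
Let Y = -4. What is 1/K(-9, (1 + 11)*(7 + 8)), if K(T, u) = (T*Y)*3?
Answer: 1/108 ≈ 0.0092593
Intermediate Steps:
K(T, u) = -12*T (K(T, u) = (T*(-4))*3 = -4*T*3 = -12*T)
1/K(-9, (1 + 11)*(7 + 8)) = 1/(-12*(-9)) = 1/108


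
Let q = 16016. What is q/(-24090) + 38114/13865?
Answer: 107258/51465 ≈ 2.0841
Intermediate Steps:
q/(-24090) + 38114/13865 = 16016/(-24090) + 38114/13865 = 16016*(-1/24090) + 38114*(1/13865) = -728/1095 + 646/235 = 107258/51465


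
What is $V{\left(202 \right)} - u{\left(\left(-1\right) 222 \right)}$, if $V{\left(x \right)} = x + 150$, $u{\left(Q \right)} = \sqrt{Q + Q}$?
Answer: $352 - 2 i \sqrt{111} \approx 352.0 - 21.071 i$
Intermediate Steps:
$u{\left(Q \right)} = \sqrt{2} \sqrt{Q}$ ($u{\left(Q \right)} = \sqrt{2 Q} = \sqrt{2} \sqrt{Q}$)
$V{\left(x \right)} = 150 + x$
$V{\left(202 \right)} - u{\left(\left(-1\right) 222 \right)} = \left(150 + 202\right) - \sqrt{2} \sqrt{\left(-1\right) 222} = 352 - \sqrt{2} \sqrt{-222} = 352 - \sqrt{2} i \sqrt{222} = 352 - 2 i \sqrt{111}$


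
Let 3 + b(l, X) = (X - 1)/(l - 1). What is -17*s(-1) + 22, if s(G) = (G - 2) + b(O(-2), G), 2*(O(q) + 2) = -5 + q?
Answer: 1544/13 ≈ 118.77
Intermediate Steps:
O(q) = -9/2 + q/2 (O(q) = -2 + (-5 + q)/2 = -2 + (-5/2 + q/2) = -9/2 + q/2)
b(l, X) = -3 + (-1 + X)/(-1 + l) (b(l, X) = -3 + (X - 1)/(l - 1) = -3 + (-1 + X)/(-1 + l))
s(G) = -63/13 + 11*G/13 (s(G) = (G - 2) + (2 + G - 3*(-9/2 + (1/2)*(-2)))/(-1 + (-9/2 + (1/2)*(-2))) = (-2 + G) + (2 + G - 3*(-9/2 - 1))/(-1 + (-9/2 - 1)) = (-2 + G) + (2 + G - 3*(-11/2))/(-1 - 11/2) = (-2 + G) + (2 + G + 33/2)/(-13/2) = (-2 + G) - 2*(37/2 + G)/13 = (-2 + G) + (-37/13 - 2*G/13) = -63/13 + 11*G/13)
-17*s(-1) + 22 = -17*(-63/13 + (11/13)*(-1)) + 22 = -17*(-63/13 - 11/13) + 22 = -17*(-74/13) + 22 = 1258/13 + 22 = 1544/13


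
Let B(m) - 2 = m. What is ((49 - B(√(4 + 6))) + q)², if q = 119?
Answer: (166 - √10)² ≈ 26516.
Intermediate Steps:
B(m) = 2 + m
((49 - B(√(4 + 6))) + q)² = ((49 - (2 + √(4 + 6))) + 119)² = ((49 - (2 + √10)) + 119)² = ((49 + (-2 - √10)) + 119)² = ((47 - √10) + 119)² = (166 - √10)²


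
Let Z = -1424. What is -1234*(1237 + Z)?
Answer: 230758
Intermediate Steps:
-1234*(1237 + Z) = -1234*(1237 - 1424) = -1234*(-187) = 230758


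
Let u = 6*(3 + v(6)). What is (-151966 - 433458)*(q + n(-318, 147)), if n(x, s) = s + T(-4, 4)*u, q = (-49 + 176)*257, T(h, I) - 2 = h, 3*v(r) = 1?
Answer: -19170294304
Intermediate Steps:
v(r) = ⅓ (v(r) = (⅓)*1 = ⅓)
T(h, I) = 2 + h
q = 32639 (q = 127*257 = 32639)
u = 20 (u = 6*(3 + ⅓) = 6*(10/3) = 20)
n(x, s) = -40 + s (n(x, s) = s + (2 - 4)*20 = s - 2*20 = s - 40 = -40 + s)
(-151966 - 433458)*(q + n(-318, 147)) = (-151966 - 433458)*(32639 + (-40 + 147)) = -585424*(32639 + 107) = -585424*32746 = -19170294304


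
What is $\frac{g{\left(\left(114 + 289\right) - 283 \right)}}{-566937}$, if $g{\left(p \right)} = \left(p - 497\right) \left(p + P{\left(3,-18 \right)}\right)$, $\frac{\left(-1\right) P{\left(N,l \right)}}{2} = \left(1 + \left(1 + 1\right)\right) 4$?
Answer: $\frac{12064}{188979} \approx 0.063838$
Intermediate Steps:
$P{\left(N,l \right)} = -24$ ($P{\left(N,l \right)} = - 2 \left(1 + \left(1 + 1\right)\right) 4 = - 2 \left(1 + 2\right) 4 = - 2 \cdot 3 \cdot 4 = \left(-2\right) 12 = -24$)
$g{\left(p \right)} = \left(-497 + p\right) \left(-24 + p\right)$ ($g{\left(p \right)} = \left(p - 497\right) \left(p - 24\right) = \left(-497 + p\right) \left(-24 + p\right)$)
$\frac{g{\left(\left(114 + 289\right) - 283 \right)}}{-566937} = \frac{11928 + \left(\left(114 + 289\right) - 283\right)^{2} - 521 \left(\left(114 + 289\right) - 283\right)}{-566937} = \left(11928 + \left(403 - 283\right)^{2} - 521 \left(403 - 283\right)\right) \left(- \frac{1}{566937}\right) = \left(11928 + 120^{2} - 62520\right) \left(- \frac{1}{566937}\right) = \left(11928 + 14400 - 62520\right) \left(- \frac{1}{566937}\right) = \left(-36192\right) \left(- \frac{1}{566937}\right) = \frac{12064}{188979}$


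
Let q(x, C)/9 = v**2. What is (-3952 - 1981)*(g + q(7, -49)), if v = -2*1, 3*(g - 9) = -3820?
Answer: 21863105/3 ≈ 7.2877e+6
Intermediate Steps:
g = -3793/3 (g = 9 + (1/3)*(-3820) = 9 - 3820/3 = -3793/3 ≈ -1264.3)
v = -2
q(x, C) = 36 (q(x, C) = 9*(-2)**2 = 9*4 = 36)
(-3952 - 1981)*(g + q(7, -49)) = (-3952 - 1981)*(-3793/3 + 36) = -5933*(-3685/3) = 21863105/3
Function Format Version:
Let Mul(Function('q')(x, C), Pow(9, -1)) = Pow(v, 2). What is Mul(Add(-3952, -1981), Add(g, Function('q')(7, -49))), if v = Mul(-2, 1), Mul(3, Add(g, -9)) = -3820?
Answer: Rational(21863105, 3) ≈ 7.2877e+6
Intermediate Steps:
g = Rational(-3793, 3) (g = Add(9, Mul(Rational(1, 3), -3820)) = Add(9, Rational(-3820, 3)) = Rational(-3793, 3) ≈ -1264.3)
v = -2
Function('q')(x, C) = 36 (Function('q')(x, C) = Mul(9, Pow(-2, 2)) = Mul(9, 4) = 36)
Mul(Add(-3952, -1981), Add(g, Function('q')(7, -49))) = Mul(Add(-3952, -1981), Add(Rational(-3793, 3), 36)) = Mul(-5933, Rational(-3685, 3)) = Rational(21863105, 3)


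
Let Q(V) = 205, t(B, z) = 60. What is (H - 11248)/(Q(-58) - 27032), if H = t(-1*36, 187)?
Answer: 11188/26827 ≈ 0.41704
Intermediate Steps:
H = 60
(H - 11248)/(Q(-58) - 27032) = (60 - 11248)/(205 - 27032) = -11188/(-26827) = -11188*(-1/26827) = 11188/26827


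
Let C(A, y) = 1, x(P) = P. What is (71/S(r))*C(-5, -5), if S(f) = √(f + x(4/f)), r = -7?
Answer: -71*I*√371/53 ≈ -25.803*I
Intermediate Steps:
S(f) = √(f + 4/f)
(71/S(r))*C(-5, -5) = (71/(√(-7 + 4/(-7))))*1 = (71/(√(-7 + 4*(-⅐))))*1 = (71/(√(-7 - 4/7)))*1 = (71/(√(-53/7)))*1 = (71/((I*√371/7)))*1 = (71*(-I*√371/53))*1 = -71*I*√371/53*1 = -71*I*√371/53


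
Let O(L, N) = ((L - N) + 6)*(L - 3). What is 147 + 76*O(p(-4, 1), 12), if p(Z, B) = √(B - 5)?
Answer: 1211 - 1368*I ≈ 1211.0 - 1368.0*I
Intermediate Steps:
p(Z, B) = √(-5 + B)
O(L, N) = (-3 + L)*(6 + L - N) (O(L, N) = (6 + L - N)*(-3 + L) = (-3 + L)*(6 + L - N))
147 + 76*O(p(-4, 1), 12) = 147 + 76*(-18 + (√(-5 + 1))² + 3*√(-5 + 1) + 3*12 - 1*√(-5 + 1)*12) = 147 + 76*(-18 + (√(-4))² + 3*√(-4) + 36 - 1*√(-4)*12) = 147 + 76*(-18 + (2*I)² + 3*(2*I) + 36 - 1*2*I*12) = 147 + 76*(-18 - 4 + 6*I + 36 - 24*I) = 147 + 76*(14 - 18*I) = 147 + (1064 - 1368*I) = 1211 - 1368*I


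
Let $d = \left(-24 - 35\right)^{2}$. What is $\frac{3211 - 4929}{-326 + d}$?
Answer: $- \frac{1718}{3155} \approx -0.54453$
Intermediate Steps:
$d = 3481$ ($d = \left(-59\right)^{2} = 3481$)
$\frac{3211 - 4929}{-326 + d} = \frac{3211 - 4929}{-326 + 3481} = - \frac{1718}{3155}$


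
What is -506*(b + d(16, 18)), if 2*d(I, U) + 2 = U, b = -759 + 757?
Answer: -3036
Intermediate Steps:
b = -2
d(I, U) = -1 + U/2
-506*(b + d(16, 18)) = -506*(-2 + (-1 + (½)*18)) = -506*(-2 + (-1 + 9)) = -506*(-2 + 8) = -506*6 = -3036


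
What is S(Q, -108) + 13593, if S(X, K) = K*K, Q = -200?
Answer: 25257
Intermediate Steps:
S(X, K) = K²
S(Q, -108) + 13593 = (-108)² + 13593 = 11664 + 13593 = 25257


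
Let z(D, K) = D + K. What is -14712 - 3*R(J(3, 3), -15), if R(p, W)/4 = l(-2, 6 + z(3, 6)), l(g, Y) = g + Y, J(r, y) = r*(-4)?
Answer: -14868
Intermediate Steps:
J(r, y) = -4*r
l(g, Y) = Y + g
R(p, W) = 52 (R(p, W) = 4*((6 + (3 + 6)) - 2) = 4*((6 + 9) - 2) = 4*(15 - 2) = 4*13 = 52)
-14712 - 3*R(J(3, 3), -15) = -14712 - 3*52 = -14712 - 1*156 = -14712 - 156 = -14868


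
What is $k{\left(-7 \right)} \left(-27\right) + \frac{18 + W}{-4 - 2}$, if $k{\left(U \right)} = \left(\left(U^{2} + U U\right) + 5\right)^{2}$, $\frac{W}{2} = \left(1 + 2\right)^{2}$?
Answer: $-286449$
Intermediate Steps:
$W = 18$ ($W = 2 \left(1 + 2\right)^{2} = 2 \cdot 3^{2} = 2 \cdot 9 = 18$)
$k{\left(U \right)} = \left(5 + 2 U^{2}\right)^{2}$ ($k{\left(U \right)} = \left(\left(U^{2} + U^{2}\right) + 5\right)^{2} = \left(2 U^{2} + 5\right)^{2} = \left(5 + 2 U^{2}\right)^{2}$)
$k{\left(-7 \right)} \left(-27\right) + \frac{18 + W}{-4 - 2} = \left(5 + 2 \left(-7\right)^{2}\right)^{2} \left(-27\right) + \frac{18 + 18}{-4 - 2} = \left(5 + 2 \cdot 49\right)^{2} \left(-27\right) + \frac{36}{-6} = \left(5 + 98\right)^{2} \left(-27\right) + 36 \left(- \frac{1}{6}\right) = 103^{2} \left(-27\right) - 6 = 10609 \left(-27\right) - 6 = -286443 - 6 = -286449$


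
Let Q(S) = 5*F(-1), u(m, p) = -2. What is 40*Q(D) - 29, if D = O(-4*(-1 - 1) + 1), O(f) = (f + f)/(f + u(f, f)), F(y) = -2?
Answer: -429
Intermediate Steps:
O(f) = 2*f/(-2 + f) (O(f) = (f + f)/(f - 2) = (2*f)/(-2 + f) = 2*f/(-2 + f))
D = 18/7 (D = 2*(-4*(-1 - 1) + 1)/(-2 + (-4*(-1 - 1) + 1)) = 2*(-4*(-2) + 1)/(-2 + (-4*(-2) + 1)) = 2*(8 + 1)/(-2 + (8 + 1)) = 2*9/(-2 + 9) = 2*9/7 = 2*9*(1/7) = 18/7 ≈ 2.5714)
Q(S) = -10 (Q(S) = 5*(-2) = -10)
40*Q(D) - 29 = 40*(-10) - 29 = -400 - 29 = -429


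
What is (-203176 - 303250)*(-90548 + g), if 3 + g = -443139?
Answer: 270274491940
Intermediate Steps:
g = -443142 (g = -3 - 443139 = -443142)
(-203176 - 303250)*(-90548 + g) = (-203176 - 303250)*(-90548 - 443142) = -506426*(-533690) = 270274491940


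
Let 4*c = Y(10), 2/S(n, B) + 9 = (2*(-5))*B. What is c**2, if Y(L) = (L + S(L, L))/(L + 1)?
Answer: 73984/1437601 ≈ 0.051463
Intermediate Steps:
S(n, B) = 2/(-9 - 10*B) (S(n, B) = 2/(-9 + (2*(-5))*B) = 2/(-9 - 10*B))
Y(L) = (L - 2/(9 + 10*L))/(1 + L) (Y(L) = (L - 2/(9 + 10*L))/(L + 1) = (L - 2/(9 + 10*L))/(1 + L))
c = 272/1199 (c = ((-2 + 10*(9 + 10*10))/((1 + 10)*(9 + 10*10)))/4 = ((-2 + 10*(9 + 100))/(11*(9 + 100)))/4 = ((1/11)*(-2 + 10*109)/109)/4 = ((1/11)*(1/109)*(-2 + 1090))/4 = ((1/11)*(1/109)*1088)/4 = (1/4)*(1088/1199) = 272/1199 ≈ 0.22686)
c**2 = (272/1199)**2 = 73984/1437601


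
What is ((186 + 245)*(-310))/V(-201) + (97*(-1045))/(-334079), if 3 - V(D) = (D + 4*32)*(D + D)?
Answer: 47610648385/9802880097 ≈ 4.8568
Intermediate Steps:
V(D) = 3 - 2*D*(128 + D) (V(D) = 3 - (D + 4*32)*(D + D) = 3 - (D + 128)*2*D = 3 - (128 + D)*2*D = 3 - 2*D*(128 + D))
((186 + 245)*(-310))/V(-201) + (97*(-1045))/(-334079) = ((186 + 245)*(-310))/(3 - 256*(-201) - 2*(-201)**2) + (97*(-1045))/(-334079) = (431*(-310))/(3 + 51456 - 2*40401) - 101365*(-1/334079) = -133610/(3 + 51456 - 80802) + 101365/334079 = -133610/(-29343) + 101365/334079 = -133610*(-1/29343) + 101365/334079 = 133610/29343 + 101365/334079 = 47610648385/9802880097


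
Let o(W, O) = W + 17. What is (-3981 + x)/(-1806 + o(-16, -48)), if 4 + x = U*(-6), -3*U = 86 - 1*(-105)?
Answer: 3603/1805 ≈ 1.9961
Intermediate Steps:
U = -191/3 (U = -(86 - 1*(-105))/3 = -(86 + 105)/3 = -⅓*191 = -191/3 ≈ -63.667)
o(W, O) = 17 + W
x = 378 (x = -4 - 191/3*(-6) = -4 + 382 = 378)
(-3981 + x)/(-1806 + o(-16, -48)) = (-3981 + 378)/(-1806 + (17 - 16)) = -3603/(-1806 + 1) = -3603/(-1805) = -3603*(-1/1805) = 3603/1805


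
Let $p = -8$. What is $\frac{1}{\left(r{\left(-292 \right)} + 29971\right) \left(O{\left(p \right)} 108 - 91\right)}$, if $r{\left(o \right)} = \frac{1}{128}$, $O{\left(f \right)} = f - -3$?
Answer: $- \frac{128}{2420698359} \approx -5.2877 \cdot 10^{-8}$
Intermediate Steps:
$O{\left(f \right)} = 3 + f$ ($O{\left(f \right)} = f + 3 = 3 + f$)
$r{\left(o \right)} = \frac{1}{128}$
$\frac{1}{\left(r{\left(-292 \right)} + 29971\right) \left(O{\left(p \right)} 108 - 91\right)} = \frac{1}{\left(\frac{1}{128} + 29971\right) \left(\left(3 - 8\right) 108 - 91\right)} = \frac{1}{\frac{3836289}{128} \left(\left(-5\right) 108 - 91\right)} = \frac{128}{3836289 \left(-540 - 91\right)} = \frac{128}{3836289 \left(-631\right)} = \frac{128}{3836289} \left(- \frac{1}{631}\right) = - \frac{128}{2420698359}$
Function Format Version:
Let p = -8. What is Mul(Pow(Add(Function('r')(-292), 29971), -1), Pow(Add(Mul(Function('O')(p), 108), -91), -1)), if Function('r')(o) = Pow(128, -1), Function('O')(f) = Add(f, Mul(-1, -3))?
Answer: Rational(-128, 2420698359) ≈ -5.2877e-8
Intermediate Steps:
Function('O')(f) = Add(3, f) (Function('O')(f) = Add(f, 3) = Add(3, f))
Function('r')(o) = Rational(1, 128)
Mul(Pow(Add(Function('r')(-292), 29971), -1), Pow(Add(Mul(Function('O')(p), 108), -91), -1)) = Mul(Pow(Add(Rational(1, 128), 29971), -1), Pow(Add(Mul(Add(3, -8), 108), -91), -1)) = Mul(Pow(Rational(3836289, 128), -1), Pow(Add(Mul(-5, 108), -91), -1)) = Mul(Rational(128, 3836289), Pow(Add(-540, -91), -1)) = Mul(Rational(128, 3836289), Pow(-631, -1)) = Mul(Rational(128, 3836289), Rational(-1, 631)) = Rational(-128, 2420698359)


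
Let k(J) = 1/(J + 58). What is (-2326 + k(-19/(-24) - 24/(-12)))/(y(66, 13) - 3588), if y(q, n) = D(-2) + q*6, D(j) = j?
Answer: 1696805/2330023 ≈ 0.72824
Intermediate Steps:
k(J) = 1/(58 + J)
y(q, n) = -2 + 6*q (y(q, n) = -2 + q*6 = -2 + 6*q)
(-2326 + k(-19/(-24) - 24/(-12)))/(y(66, 13) - 3588) = (-2326 + 1/(58 + (-19/(-24) - 24/(-12))))/((-2 + 6*66) - 3588) = (-2326 + 1/(58 + (-19*(-1/24) - 24*(-1/12))))/((-2 + 396) - 3588) = (-2326 + 1/(58 + (19/24 + 2)))/(394 - 3588) = (-2326 + 1/(58 + 67/24))/(-3194) = (-2326 + 1/(1459/24))*(-1/3194) = (-2326 + 24/1459)*(-1/3194) = -3393610/1459*(-1/3194) = 1696805/2330023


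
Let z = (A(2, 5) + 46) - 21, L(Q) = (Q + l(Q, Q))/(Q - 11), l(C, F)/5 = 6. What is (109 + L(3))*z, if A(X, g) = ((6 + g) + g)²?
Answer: 235759/8 ≈ 29470.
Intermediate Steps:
l(C, F) = 30 (l(C, F) = 5*6 = 30)
A(X, g) = (6 + 2*g)²
L(Q) = (30 + Q)/(-11 + Q) (L(Q) = (Q + 30)/(Q - 11) = (30 + Q)/(-11 + Q))
z = 281 (z = (4*(3 + 5)² + 46) - 21 = (4*8² + 46) - 21 = (4*64 + 46) - 21 = (256 + 46) - 21 = 302 - 21 = 281)
(109 + L(3))*z = (109 + (30 + 3)/(-11 + 3))*281 = (109 + 33/(-8))*281 = (109 - ⅛*33)*281 = (109 - 33/8)*281 = (839/8)*281 = 235759/8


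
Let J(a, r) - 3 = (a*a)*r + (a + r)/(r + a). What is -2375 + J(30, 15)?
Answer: 11129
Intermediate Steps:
J(a, r) = 4 + r*a² (J(a, r) = 3 + ((a*a)*r + (a + r)/(r + a)) = 3 + (a²*r + (a + r)/(a + r)) = 3 + (r*a² + 1) = 3 + (1 + r*a²) = 4 + r*a²)
-2375 + J(30, 15) = -2375 + (4 + 15*30²) = -2375 + (4 + 15*900) = -2375 + (4 + 13500) = -2375 + 13504 = 11129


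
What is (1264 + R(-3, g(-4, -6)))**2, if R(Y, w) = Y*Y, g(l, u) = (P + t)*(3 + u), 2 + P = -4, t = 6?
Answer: 1620529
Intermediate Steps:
P = -6 (P = -2 - 4 = -6)
g(l, u) = 0 (g(l, u) = (-6 + 6)*(3 + u) = 0*(3 + u) = 0)
R(Y, w) = Y**2
(1264 + R(-3, g(-4, -6)))**2 = (1264 + (-3)**2)**2 = (1264 + 9)**2 = 1273**2 = 1620529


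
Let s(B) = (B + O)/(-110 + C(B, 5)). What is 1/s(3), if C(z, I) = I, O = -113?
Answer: 21/22 ≈ 0.95455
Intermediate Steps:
s(B) = 113/105 - B/105 (s(B) = (B - 113)/(-110 + 5) = (-113 + B)/(-105) = (-113 + B)*(-1/105) = 113/105 - B/105)
1/s(3) = 1/(113/105 - 1/105*3) = 1/(113/105 - 1/35) = 1/(22/21) = 21/22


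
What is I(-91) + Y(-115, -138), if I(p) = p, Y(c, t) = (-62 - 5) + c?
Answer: -273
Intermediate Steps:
Y(c, t) = -67 + c
I(-91) + Y(-115, -138) = -91 + (-67 - 115) = -91 - 182 = -273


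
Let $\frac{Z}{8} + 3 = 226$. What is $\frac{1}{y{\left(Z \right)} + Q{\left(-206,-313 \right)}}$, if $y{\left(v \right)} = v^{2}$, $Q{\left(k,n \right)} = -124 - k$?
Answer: $\frac{1}{3182738} \approx 3.1419 \cdot 10^{-7}$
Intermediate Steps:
$Z = 1784$ ($Z = -24 + 8 \cdot 226 = -24 + 1808 = 1784$)
$\frac{1}{y{\left(Z \right)} + Q{\left(-206,-313 \right)}} = \frac{1}{1784^{2} - -82} = \frac{1}{3182656 + \left(-124 + 206\right)} = \frac{1}{3182656 + 82} = \frac{1}{3182738}$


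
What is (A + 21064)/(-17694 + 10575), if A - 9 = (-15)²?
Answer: -21298/7119 ≈ -2.9917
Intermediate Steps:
A = 234 (A = 9 + (-15)² = 9 + 225 = 234)
(A + 21064)/(-17694 + 10575) = (234 + 21064)/(-17694 + 10575) = 21298/(-7119) = 21298*(-1/7119) = -21298/7119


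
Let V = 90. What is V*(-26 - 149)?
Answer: -15750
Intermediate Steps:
V*(-26 - 149) = 90*(-26 - 149) = 90*(-175) = -15750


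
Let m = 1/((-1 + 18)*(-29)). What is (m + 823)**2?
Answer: 164623324644/243049 ≈ 6.7733e+5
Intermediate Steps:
m = -1/493 (m = 1/(17*(-29)) = 1/(-493) = -1/493 ≈ -0.0020284)
(m + 823)**2 = (-1/493 + 823)**2 = (405738/493)**2 = 164623324644/243049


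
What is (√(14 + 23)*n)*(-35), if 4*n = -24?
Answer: 210*√37 ≈ 1277.4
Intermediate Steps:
n = -6 (n = (¼)*(-24) = -6)
(√(14 + 23)*n)*(-35) = (√(14 + 23)*(-6))*(-35) = (√37*(-6))*(-35) = -6*√37*(-35) = 210*√37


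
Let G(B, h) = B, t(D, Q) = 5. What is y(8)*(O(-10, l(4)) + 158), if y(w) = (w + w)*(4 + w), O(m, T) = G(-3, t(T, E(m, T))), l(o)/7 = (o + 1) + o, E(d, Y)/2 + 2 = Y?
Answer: 29760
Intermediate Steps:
E(d, Y) = -4 + 2*Y
l(o) = 7 + 14*o (l(o) = 7*((o + 1) + o) = 7*((1 + o) + o) = 7*(1 + 2*o) = 7 + 14*o)
O(m, T) = -3
y(w) = 2*w*(4 + w) (y(w) = (2*w)*(4 + w) = 2*w*(4 + w))
y(8)*(O(-10, l(4)) + 158) = (2*8*(4 + 8))*(-3 + 158) = (2*8*12)*155 = 192*155 = 29760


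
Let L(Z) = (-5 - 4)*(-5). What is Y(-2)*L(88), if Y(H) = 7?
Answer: 315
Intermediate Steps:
L(Z) = 45 (L(Z) = -9*(-5) = 45)
Y(-2)*L(88) = 7*45 = 315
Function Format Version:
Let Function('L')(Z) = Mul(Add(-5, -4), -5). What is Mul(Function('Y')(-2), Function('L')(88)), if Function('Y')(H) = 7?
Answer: 315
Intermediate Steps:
Function('L')(Z) = 45 (Function('L')(Z) = Mul(-9, -5) = 45)
Mul(Function('Y')(-2), Function('L')(88)) = Mul(7, 45) = 315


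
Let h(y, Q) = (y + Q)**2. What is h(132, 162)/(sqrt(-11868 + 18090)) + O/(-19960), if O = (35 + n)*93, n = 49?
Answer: -1953/4990 + 14406*sqrt(6222)/1037 ≈ 1095.4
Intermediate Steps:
h(y, Q) = (Q + y)**2
O = 7812 (O = (35 + 49)*93 = 84*93 = 7812)
h(132, 162)/(sqrt(-11868 + 18090)) + O/(-19960) = (162 + 132)**2/(sqrt(-11868 + 18090)) + 7812/(-19960) = 294**2/(sqrt(6222)) + 7812*(-1/19960) = 86436*(sqrt(6222)/6222) - 1953/4990 = 14406*sqrt(6222)/1037 - 1953/4990 = -1953/4990 + 14406*sqrt(6222)/1037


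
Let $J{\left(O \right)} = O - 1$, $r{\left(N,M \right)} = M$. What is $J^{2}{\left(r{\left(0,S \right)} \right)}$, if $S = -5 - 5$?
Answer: $121$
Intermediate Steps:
$S = -10$ ($S = -5 - 5 = -10$)
$J{\left(O \right)} = -1 + O$
$J^{2}{\left(r{\left(0,S \right)} \right)} = \left(-1 - 10\right)^{2} = \left(-11\right)^{2} = 121$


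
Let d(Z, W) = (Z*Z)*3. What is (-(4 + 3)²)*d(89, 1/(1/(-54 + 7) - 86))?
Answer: -1164387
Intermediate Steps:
d(Z, W) = 3*Z² (d(Z, W) = Z²*3 = 3*Z²)
(-(4 + 3)²)*d(89, 1/(1/(-54 + 7) - 86)) = (-(4 + 3)²)*(3*89²) = (-1*7²)*(3*7921) = -1*49*23763 = -49*23763 = -1164387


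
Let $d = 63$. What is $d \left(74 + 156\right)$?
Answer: $14490$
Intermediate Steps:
$d \left(74 + 156\right) = 63 \left(74 + 156\right) = 63 \cdot 230 = 14490$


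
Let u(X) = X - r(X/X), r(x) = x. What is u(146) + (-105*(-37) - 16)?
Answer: 4014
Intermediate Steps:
u(X) = -1 + X (u(X) = X - X/X = X - 1*1 = X - 1 = -1 + X)
u(146) + (-105*(-37) - 16) = (-1 + 146) + (-105*(-37) - 16) = 145 + (3885 - 16) = 145 + 3869 = 4014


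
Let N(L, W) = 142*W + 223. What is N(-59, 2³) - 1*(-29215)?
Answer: 30574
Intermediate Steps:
N(L, W) = 223 + 142*W
N(-59, 2³) - 1*(-29215) = (223 + 142*2³) - 1*(-29215) = (223 + 142*8) + 29215 = (223 + 1136) + 29215 = 1359 + 29215 = 30574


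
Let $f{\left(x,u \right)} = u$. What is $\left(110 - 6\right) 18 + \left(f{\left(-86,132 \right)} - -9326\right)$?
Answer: $11330$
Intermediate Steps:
$\left(110 - 6\right) 18 + \left(f{\left(-86,132 \right)} - -9326\right) = \left(110 - 6\right) 18 + \left(132 - -9326\right) = 104 \cdot 18 + \left(132 + 9326\right) = 1872 + 9458 = 11330$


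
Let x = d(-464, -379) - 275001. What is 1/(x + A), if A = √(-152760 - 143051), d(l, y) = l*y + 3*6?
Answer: -99127/9826457940 - I*√295811/9826457940 ≈ -1.0088e-5 - 5.5349e-8*I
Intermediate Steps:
d(l, y) = 18 + l*y (d(l, y) = l*y + 18 = 18 + l*y)
A = I*√295811 (A = √(-295811) = I*√295811 ≈ 543.88*I)
x = -99127 (x = (18 - 464*(-379)) - 275001 = (18 + 175856) - 275001 = 175874 - 275001 = -99127)
1/(x + A) = 1/(-99127 + I*√295811)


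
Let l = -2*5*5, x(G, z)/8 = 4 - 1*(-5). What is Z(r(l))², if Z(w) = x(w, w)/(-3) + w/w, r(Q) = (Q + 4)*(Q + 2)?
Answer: 529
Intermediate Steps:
x(G, z) = 72 (x(G, z) = 8*(4 - 1*(-5)) = 8*(4 + 5) = 8*9 = 72)
l = -50 (l = -10*5 = -50)
r(Q) = (2 + Q)*(4 + Q) (r(Q) = (4 + Q)*(2 + Q) = (2 + Q)*(4 + Q))
Z(w) = -23 (Z(w) = 72/(-3) + w/w = 72*(-⅓) + 1 = -24 + 1 = -23)
Z(r(l))² = (-23)² = 529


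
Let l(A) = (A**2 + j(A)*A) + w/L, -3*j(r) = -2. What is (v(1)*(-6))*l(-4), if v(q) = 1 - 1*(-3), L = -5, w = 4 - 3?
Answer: -1576/5 ≈ -315.20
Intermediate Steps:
w = 1
j(r) = 2/3 (j(r) = -1/3*(-2) = 2/3)
v(q) = 4 (v(q) = 1 + 3 = 4)
l(A) = -1/5 + A**2 + 2*A/3 (l(A) = (A**2 + 2*A/3) + 1/(-5) = (A**2 + 2*A/3) + 1*(-1/5) = (A**2 + 2*A/3) - 1/5 = -1/5 + A**2 + 2*A/3)
(v(1)*(-6))*l(-4) = (4*(-6))*(-1/5 + (1/3)*(-4)*(2 + 3*(-4))) = -24*(-1/5 + (1/3)*(-4)*(2 - 12)) = -24*(-1/5 + (1/3)*(-4)*(-10)) = -24*(-1/5 + 40/3) = -24*197/15 = -1576/5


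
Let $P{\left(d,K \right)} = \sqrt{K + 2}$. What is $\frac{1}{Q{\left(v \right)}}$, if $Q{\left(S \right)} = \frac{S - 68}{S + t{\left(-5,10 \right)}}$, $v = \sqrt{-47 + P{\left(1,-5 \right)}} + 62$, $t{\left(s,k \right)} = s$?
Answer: $- \frac{57 + \sqrt{-47 + i \sqrt{3}}}{6 - \sqrt{-47 + i \sqrt{3}}} \approx -3.5395 - 5.2993 i$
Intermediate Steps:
$P{\left(d,K \right)} = \sqrt{2 + K}$
$v = 62 + \sqrt{-47 + i \sqrt{3}}$ ($v = \sqrt{-47 + \sqrt{2 - 5}} + 62 = \sqrt{-47 + \sqrt{-3}} + 62 = \sqrt{-47 + i \sqrt{3}} + 62 = 62 + \sqrt{-47 + i \sqrt{3}} \approx 62.126 + 6.8568 i$)
$Q{\left(S \right)} = \frac{-68 + S}{-5 + S}$ ($Q{\left(S \right)} = \frac{S - 68}{S - 5} = \frac{-68 + S}{-5 + S}$)
$\frac{1}{Q{\left(v \right)}} = \frac{1}{\frac{1}{-5 + \left(62 + \sqrt{-47 + i \sqrt{3}}\right)} \left(-68 + \left(62 + \sqrt{-47 + i \sqrt{3}}\right)\right)} = \frac{1}{\frac{1}{57 + \sqrt{-47 + i \sqrt{3}}} \left(-6 + \sqrt{-47 + i \sqrt{3}}\right)} = \frac{57 + \sqrt{-47 + i \sqrt{3}}}{-6 + \sqrt{-47 + i \sqrt{3}}}$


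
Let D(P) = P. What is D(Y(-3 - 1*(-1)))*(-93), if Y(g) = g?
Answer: 186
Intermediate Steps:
D(Y(-3 - 1*(-1)))*(-93) = (-3 - 1*(-1))*(-93) = (-3 + 1)*(-93) = -2*(-93) = 186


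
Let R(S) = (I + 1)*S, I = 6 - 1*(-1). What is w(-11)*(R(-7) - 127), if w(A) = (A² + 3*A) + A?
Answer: -14091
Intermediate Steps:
w(A) = A² + 4*A
I = 7 (I = 6 + 1 = 7)
R(S) = 8*S (R(S) = (7 + 1)*S = 8*S)
w(-11)*(R(-7) - 127) = (-11*(4 - 11))*(8*(-7) - 127) = (-11*(-7))*(-56 - 127) = 77*(-183) = -14091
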